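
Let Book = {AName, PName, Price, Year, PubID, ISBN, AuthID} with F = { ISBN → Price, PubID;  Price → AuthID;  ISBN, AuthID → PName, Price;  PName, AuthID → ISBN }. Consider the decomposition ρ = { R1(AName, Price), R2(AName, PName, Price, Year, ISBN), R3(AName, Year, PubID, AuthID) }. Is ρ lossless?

Chase test. Columns are AName, PName, Price, Year, PubID, ISBN, AuthID; row i has aⱼ where attribute j ∈ Ri, else bᵢⱼ.
Initial tableau (one row per fragment):
  row 1: a1 b12 a3 b14 b15 b16 b17
  row 2: a1 a2 a3 a4 b25 a6 b27
  row 3: a1 b32 b33 a4 a5 b36 a7
Rows 1 and 2 agree on Price; apply Price→AuthID and equate their AuthID entries.
No row becomes fully distinguished — the join is lossy.

No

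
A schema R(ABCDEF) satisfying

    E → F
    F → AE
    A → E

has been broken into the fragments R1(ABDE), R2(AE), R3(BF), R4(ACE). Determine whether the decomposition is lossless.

Chase test. Columns are ABCDEF; row i has aⱼ where attribute j ∈ Ri, else bᵢⱼ.
Initial tableau (one row per fragment):
  row 1: a1 a2 b13 a4 a5 b16
  row 2: a1 b22 b23 b24 a5 b26
  row 3: b31 a2 b33 b34 b35 a6
  row 4: a1 b42 a3 b44 a5 b46
Rows 1 and 2 agree on E; apply E→F and equate their F entries.
Rows 1 and 4 agree on E; apply E→F and equate their F entries.
No row becomes fully distinguished — the join is lossy.

No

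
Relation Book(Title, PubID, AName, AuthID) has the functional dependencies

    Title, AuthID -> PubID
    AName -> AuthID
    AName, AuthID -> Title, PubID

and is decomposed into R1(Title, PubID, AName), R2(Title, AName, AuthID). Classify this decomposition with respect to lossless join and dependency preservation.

lossless but not dependency-preserving

Lossless test: (Title, AName)⁺ = {Title, PubID, AName, AuthID}, which contains all of one fragment — lossless.
Dependency preservation: the restricted closure of {Title, AuthID} across the fragments never reaches {PubID}, so Title, AuthID → PubID cannot be enforced without a join — not preserved.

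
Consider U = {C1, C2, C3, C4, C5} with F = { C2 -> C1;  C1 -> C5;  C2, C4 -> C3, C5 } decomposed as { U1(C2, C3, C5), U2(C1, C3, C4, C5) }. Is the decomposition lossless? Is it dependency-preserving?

Lossless test: (C3, C5)⁺ = {C3, C5}, which is a superkey of neither fragment — lossy.
Dependency preservation: the restricted closure of {C2} across the fragments never reaches {C1}, so C2 → C1 cannot be enforced without a join — not preserved.

lossy and not dependency-preserving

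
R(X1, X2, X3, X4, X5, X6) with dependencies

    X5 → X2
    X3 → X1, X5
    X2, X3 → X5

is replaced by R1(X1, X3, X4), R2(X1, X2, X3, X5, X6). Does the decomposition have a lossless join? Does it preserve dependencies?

lossy but dependency-preserving

Lossless test: (X1, X3)⁺ = {X1, X2, X3, X5}, which is a superkey of neither fragment — lossy.
Dependency preservation: every FD's attributes lie within a single fragment, so each can be enforced locally — preserved.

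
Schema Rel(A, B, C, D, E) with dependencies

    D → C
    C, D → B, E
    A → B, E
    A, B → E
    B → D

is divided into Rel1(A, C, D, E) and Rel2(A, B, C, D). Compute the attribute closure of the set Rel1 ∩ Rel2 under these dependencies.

Rel1 ∩ Rel2 = {A, C, D}.
C, D → B, E applies, adding B, E
Closure: {A, B, C, D, E}.

A, B, C, D, E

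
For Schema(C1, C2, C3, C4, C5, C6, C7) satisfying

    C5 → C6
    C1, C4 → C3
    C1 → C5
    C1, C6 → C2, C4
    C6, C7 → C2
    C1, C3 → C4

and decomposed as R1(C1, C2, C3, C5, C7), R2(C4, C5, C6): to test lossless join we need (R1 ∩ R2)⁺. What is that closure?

R1 ∩ R2 = {C5}.
C5 → C6 applies, adding C6
Closure: {C5, C6}.

C5, C6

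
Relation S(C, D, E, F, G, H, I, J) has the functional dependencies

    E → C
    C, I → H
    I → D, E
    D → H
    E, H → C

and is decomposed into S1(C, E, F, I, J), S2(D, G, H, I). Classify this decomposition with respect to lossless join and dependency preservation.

Lossless test: (I)⁺ = {C, D, E, H, I}, which is a superkey of neither fragment — lossy.
Dependency preservation: C, I → H; I → D, E; E, H → C are not contained in any single fragment, but the restricted closure of each left-hand side across the fragments still reaches the right-hand side; the remaining FDs each lie inside some fragment. All dependencies are preserved.

lossy but dependency-preserving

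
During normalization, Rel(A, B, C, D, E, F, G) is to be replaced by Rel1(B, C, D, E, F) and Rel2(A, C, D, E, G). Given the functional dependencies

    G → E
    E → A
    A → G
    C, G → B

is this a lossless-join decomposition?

Yes

Common attributes: Rel1 ∩ Rel2 = {C, D, E}.
Closure of {C, D, E}: E → A applies, adding A; A → G applies, adding G; C, G → B applies, adding B. So (C, D, E)⁺ = {A, B, C, D, E, G}.
This closure contains every attribute of Rel2, so Rel1 ∩ Rel2 → Rel2. The join is lossless.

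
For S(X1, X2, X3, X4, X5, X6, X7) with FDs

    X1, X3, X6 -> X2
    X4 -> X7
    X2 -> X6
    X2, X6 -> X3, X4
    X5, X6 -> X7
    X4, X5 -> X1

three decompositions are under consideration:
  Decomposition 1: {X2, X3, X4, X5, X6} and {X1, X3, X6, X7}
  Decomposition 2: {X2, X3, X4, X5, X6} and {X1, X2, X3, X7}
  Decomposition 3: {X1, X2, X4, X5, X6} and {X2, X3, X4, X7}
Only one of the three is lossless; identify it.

Decomposition 3

Decomposition 1: common = {X3, X6}, closure = {X3, X6} → lossy.
Decomposition 2: common = {X2, X3}, closure = {X2, X3, X4, X6, X7} → lossy.
Decomposition 3: common = {X2, X4}, closure = {X2, X3, X4, X6, X7} → lossless.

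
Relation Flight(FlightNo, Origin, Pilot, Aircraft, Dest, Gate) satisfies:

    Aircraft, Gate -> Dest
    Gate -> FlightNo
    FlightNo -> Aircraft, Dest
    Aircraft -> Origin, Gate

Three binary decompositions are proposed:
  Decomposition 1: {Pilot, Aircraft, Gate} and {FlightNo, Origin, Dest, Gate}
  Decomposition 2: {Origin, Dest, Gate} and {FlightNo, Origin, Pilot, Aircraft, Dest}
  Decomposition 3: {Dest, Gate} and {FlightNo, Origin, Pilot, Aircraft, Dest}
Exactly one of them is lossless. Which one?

Decomposition 1: common = {Gate}, closure = {FlightNo, Origin, Aircraft, Dest, Gate} → lossless.
Decomposition 2: common = {Origin, Dest}, closure = {Origin, Dest} → lossy.
Decomposition 3: common = {Dest}, closure = {Dest} → lossy.

Decomposition 1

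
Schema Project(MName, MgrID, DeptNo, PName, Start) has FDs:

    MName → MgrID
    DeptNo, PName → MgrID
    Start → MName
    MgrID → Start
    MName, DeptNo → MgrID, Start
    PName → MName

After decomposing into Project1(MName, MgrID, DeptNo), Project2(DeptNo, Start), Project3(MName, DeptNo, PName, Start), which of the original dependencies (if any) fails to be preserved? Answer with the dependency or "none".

none

MName → MgrID lies within Project1.
DeptNo, PName → MgrID: restricted closure across fragments reaches MgrID.
Start → MName lies within Project3.
MgrID → Start: restricted closure across fragments reaches Start.
MName, DeptNo → MgrID, Start: restricted closure across fragments reaches MgrID, Start.
PName → MName lies within Project3.
Every dependency is enforceable on the fragments, so the decomposition is dependency-preserving.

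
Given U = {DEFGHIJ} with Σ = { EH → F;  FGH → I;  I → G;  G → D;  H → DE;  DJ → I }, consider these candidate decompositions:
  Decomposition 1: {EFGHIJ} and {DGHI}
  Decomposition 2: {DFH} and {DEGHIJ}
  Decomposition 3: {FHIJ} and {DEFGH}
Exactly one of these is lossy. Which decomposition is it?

Decomposition 1: common = {GHI}, closure = {DEFGHI} → lossless.
Decomposition 2: common = {DH}, closure = {DEFH} → lossless.
Decomposition 3: common = {FH}, closure = {DEFH} → lossy.

Decomposition 3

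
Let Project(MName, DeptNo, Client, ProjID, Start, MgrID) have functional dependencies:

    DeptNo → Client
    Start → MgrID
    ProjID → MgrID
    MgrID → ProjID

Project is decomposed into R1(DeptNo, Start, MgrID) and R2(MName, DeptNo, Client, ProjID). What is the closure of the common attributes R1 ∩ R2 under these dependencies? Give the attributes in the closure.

R1 ∩ R2 = {DeptNo}.
DeptNo → Client applies, adding Client
Closure: {DeptNo, Client}.

DeptNo, Client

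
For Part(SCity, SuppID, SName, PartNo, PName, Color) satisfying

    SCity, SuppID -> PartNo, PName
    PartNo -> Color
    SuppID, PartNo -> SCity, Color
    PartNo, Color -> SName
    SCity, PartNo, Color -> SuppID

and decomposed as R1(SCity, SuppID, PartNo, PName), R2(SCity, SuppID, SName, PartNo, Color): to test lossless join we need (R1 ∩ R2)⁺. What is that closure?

SCity, SuppID, SName, PartNo, PName, Color

R1 ∩ R2 = {SCity, SuppID, PartNo}.
SCity, SuppID → PartNo, PName applies, adding PName
PartNo → Color applies, adding Color
PartNo, Color → SName applies, adding SName
Closure: {SCity, SuppID, SName, PartNo, PName, Color}.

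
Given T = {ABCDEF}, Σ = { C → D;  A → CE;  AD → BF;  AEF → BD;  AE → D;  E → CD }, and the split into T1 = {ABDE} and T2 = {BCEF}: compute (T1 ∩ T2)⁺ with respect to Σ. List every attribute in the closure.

BCDE

T1 ∩ T2 = {BE}.
E → CD applies, adding CD
Closure: {BCDE}.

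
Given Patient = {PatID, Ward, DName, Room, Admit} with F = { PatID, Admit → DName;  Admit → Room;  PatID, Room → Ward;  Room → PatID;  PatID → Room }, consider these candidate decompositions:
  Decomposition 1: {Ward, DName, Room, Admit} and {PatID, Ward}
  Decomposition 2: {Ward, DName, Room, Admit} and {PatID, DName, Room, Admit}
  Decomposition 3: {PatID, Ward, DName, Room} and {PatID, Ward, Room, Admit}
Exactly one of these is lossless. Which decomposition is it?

Decomposition 2

Decomposition 1: common = {Ward}, closure = {Ward} → lossy.
Decomposition 2: common = {DName, Room, Admit}, closure = {PatID, Ward, DName, Room, Admit} → lossless.
Decomposition 3: common = {PatID, Ward, Room}, closure = {PatID, Ward, Room} → lossy.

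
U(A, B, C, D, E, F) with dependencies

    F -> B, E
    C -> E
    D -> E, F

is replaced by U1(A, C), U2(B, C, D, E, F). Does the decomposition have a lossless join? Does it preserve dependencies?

Lossless test: (C)⁺ = {C, E}, which is a superkey of neither fragment — lossy.
Dependency preservation: every FD's attributes lie within a single fragment, so each can be enforced locally — preserved.

lossy but dependency-preserving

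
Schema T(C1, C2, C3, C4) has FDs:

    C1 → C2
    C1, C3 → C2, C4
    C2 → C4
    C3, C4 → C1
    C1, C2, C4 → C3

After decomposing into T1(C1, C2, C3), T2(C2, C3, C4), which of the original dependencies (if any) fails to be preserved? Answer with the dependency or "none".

C1 → C2 lies within T1.
C1, C3 → C2, C4: restricted closure across fragments reaches C2, C4.
C2 → C4 lies within T2.
C3, C4 → C1: restricted closure across fragments reaches C1.
C1, C2, C4 → C3: restricted closure across fragments reaches C3.
Every dependency is enforceable on the fragments, so the decomposition is dependency-preserving.

none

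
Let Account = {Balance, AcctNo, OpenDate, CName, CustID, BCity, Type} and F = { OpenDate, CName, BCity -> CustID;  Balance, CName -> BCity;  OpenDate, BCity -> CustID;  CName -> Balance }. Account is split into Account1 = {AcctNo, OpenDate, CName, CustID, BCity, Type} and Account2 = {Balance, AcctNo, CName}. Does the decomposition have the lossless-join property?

Common attributes: Account1 ∩ Account2 = {AcctNo, CName}.
Closure of {AcctNo, CName}: CName → Balance applies, adding Balance; Balance, CName → BCity applies, adding BCity. So (AcctNo, CName)⁺ = {Balance, AcctNo, CName, BCity}.
This closure contains every attribute of Account2, so Account1 ∩ Account2 → Account2. The join is lossless.

Yes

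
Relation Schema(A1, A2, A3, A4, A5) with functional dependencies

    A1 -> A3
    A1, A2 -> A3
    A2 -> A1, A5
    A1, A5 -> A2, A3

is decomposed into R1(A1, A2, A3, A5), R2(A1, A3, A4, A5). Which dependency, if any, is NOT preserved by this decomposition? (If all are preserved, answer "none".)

A1 → A3 lies within R1.
A1, A2 → A3 lies within R1.
A2 → A1, A5 lies within R1.
A1, A5 → A2, A3 lies within R1.
Every dependency is enforceable on the fragments, so the decomposition is dependency-preserving.

none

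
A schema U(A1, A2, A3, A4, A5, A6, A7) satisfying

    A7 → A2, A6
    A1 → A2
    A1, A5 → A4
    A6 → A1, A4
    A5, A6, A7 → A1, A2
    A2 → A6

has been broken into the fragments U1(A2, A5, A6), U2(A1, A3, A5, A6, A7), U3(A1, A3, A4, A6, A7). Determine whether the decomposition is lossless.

Chase test. Columns are A1, A2, A3, A4, A5, A6, A7; row i has aⱼ where attribute j ∈ Ui, else bᵢⱼ.
Initial tableau (one row per fragment):
  row 1: b11 a2 b13 b14 a5 a6 b17
  row 2: a1 b22 a3 b24 a5 a6 a7
  row 3: a1 b32 a3 a4 b35 a6 a7
Rows 2 and 3 agree on A7; apply A7→A2, A6 and equate their A2, A6 entries.
Rows 1 and 2 agree on A6; apply A6→A1, A4 and equate their A1, A4 entries.
Rows 1 and 3 agree on A6; apply A6→A1, A4 and equate their A1, A4 entries.
Rows 1 and 2 agree on A1; apply A1→A2 and equate their A2 entries.
Row 2 is now all distinguished symbols — the join is lossless.

Yes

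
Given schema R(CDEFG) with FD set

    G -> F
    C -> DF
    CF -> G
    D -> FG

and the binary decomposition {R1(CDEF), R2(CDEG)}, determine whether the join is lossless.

Yes

Common attributes: R1 ∩ R2 = {CDE}.
Closure of {CDE}: C → DF applies, adding F; CF → G applies, adding G. So (CDE)⁺ = {CDEFG}.
This closure contains every attribute of R1, so R1 ∩ R2 → R1. The join is lossless.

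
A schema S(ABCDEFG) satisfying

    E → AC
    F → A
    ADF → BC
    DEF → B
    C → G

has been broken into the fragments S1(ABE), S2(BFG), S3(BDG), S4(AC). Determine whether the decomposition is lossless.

Chase test. Columns are ABCDEFG; row i has aⱼ where attribute j ∈ Si, else bᵢⱼ.
Initial tableau (one row per fragment):
  row 1: a1 a2 b13 b14 a5 b16 b17
  row 2: b21 a2 b23 b24 b25 a6 a7
  row 3: b31 a2 b33 a4 b35 b36 a7
  row 4: a1 b42 a3 b44 b45 b46 b47
No row becomes fully distinguished — the join is lossy.

No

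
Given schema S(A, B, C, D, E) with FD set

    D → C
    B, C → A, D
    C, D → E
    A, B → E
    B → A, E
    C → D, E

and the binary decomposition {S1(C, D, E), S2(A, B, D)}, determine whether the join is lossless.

Common attributes: S1 ∩ S2 = {D}.
Closure of {D}: D → C applies, adding C; C, D → E applies, adding E. So (D)⁺ = {C, D, E}.
This closure contains every attribute of S1, so S1 ∩ S2 → S1. The join is lossless.

Yes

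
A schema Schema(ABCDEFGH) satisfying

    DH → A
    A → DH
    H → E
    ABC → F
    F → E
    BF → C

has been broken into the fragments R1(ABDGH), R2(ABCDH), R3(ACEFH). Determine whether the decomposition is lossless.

No

Chase test. Columns are ABCDEFGH; row i has aⱼ where attribute j ∈ Ri, else bᵢⱼ.
Initial tableau (one row per fragment):
  row 1: a1 a2 b13 a4 b15 b16 a7 a8
  row 2: a1 a2 a3 a4 b25 b26 b27 a8
  row 3: a1 b32 a3 b34 a5 a6 b37 a8
Rows 1 and 3 agree on A; apply A→DH and equate their DH entries.
Rows 1 and 2 agree on H; apply H→E and equate their E entries.
Rows 1 and 3 agree on H; apply H→E and equate their E entries.
No row becomes fully distinguished — the join is lossy.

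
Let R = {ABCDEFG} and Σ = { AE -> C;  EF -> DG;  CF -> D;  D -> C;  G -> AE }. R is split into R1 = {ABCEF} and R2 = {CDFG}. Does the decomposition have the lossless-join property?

No

Common attributes: R1 ∩ R2 = {CF}.
Closure of {CF}: CF → D applies, adding D. So (CF)⁺ = {CDF}.
The closure contains neither all of R1 = {ABCEF} nor all of R2 = {CDFG}, so the common attributes are not a superkey of either fragment. The join is lossy.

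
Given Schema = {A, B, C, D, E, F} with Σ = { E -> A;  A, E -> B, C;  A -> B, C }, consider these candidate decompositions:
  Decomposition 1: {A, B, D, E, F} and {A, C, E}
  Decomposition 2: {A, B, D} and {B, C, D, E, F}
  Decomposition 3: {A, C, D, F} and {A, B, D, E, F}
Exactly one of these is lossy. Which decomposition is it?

Decomposition 2

Decomposition 1: common = {A, E}, closure = {A, B, C, E} → lossless.
Decomposition 2: common = {B, D}, closure = {B, D} → lossy.
Decomposition 3: common = {A, D, F}, closure = {A, B, C, D, F} → lossless.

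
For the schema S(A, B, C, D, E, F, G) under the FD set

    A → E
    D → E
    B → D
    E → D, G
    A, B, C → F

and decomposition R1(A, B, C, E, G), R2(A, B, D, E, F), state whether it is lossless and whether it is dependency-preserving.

Lossless test: (A, B, E)⁺ = {A, B, D, E, G}, which is a superkey of neither fragment — lossy.
Dependency preservation: the restricted closure of {A, B, C} across the fragments never reaches {F}, so A, B, C → F cannot be enforced without a join — not preserved.

lossy and not dependency-preserving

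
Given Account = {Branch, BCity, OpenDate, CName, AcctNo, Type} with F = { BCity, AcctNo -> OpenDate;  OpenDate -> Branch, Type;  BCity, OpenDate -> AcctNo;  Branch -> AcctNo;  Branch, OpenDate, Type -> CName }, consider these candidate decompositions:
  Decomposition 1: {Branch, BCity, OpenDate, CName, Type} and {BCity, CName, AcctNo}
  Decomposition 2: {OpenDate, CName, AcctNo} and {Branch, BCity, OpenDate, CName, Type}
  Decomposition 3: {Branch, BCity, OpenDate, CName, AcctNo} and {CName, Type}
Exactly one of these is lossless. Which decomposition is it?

Decomposition 2

Decomposition 1: common = {BCity, CName}, closure = {BCity, CName} → lossy.
Decomposition 2: common = {OpenDate, CName}, closure = {Branch, OpenDate, CName, AcctNo, Type} → lossless.
Decomposition 3: common = {CName}, closure = {CName} → lossy.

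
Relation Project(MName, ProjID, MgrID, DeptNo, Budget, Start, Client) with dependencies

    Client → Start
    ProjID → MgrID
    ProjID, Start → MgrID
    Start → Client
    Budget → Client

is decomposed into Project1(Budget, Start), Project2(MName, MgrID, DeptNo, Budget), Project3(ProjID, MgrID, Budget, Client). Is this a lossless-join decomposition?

Chase test. Columns are MName, ProjID, MgrID, DeptNo, Budget, Start, Client; row i has aⱼ where attribute j ∈ Projecti, else bᵢⱼ.
Initial tableau (one row per fragment):
  row 1: b11 b12 b13 b14 a5 a6 b17
  row 2: a1 b22 a3 a4 a5 b26 b27
  row 3: b31 a2 a3 b34 a5 b36 a7
Rows 1 and 2 agree on Budget; apply Budget→Client and equate their Client entries.
Rows 1 and 3 agree on Budget; apply Budget→Client and equate their Client entries.
Rows 1 and 2 agree on Client; apply Client→Start and equate their Start entries.
Rows 1 and 3 agree on Client; apply Client→Start and equate their Start entries.
No row becomes fully distinguished — the join is lossy.

No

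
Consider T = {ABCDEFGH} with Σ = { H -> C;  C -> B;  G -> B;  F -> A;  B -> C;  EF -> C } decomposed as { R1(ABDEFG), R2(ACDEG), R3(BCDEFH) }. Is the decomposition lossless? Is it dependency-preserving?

lossy but dependency-preserving

Lossless test (chase): Rows 2 and 3 agree on C; apply C→B and equate their B entries. Rows 1 and 3 agree on F; apply F→A and equate their A entries. Rows 1 and 2 agree on B; apply B→C and equate their C entries. No row becomes fully distinguished — the join is lossy.
Dependency preservation: every FD's attributes lie within a single fragment, so each can be enforced locally — preserved.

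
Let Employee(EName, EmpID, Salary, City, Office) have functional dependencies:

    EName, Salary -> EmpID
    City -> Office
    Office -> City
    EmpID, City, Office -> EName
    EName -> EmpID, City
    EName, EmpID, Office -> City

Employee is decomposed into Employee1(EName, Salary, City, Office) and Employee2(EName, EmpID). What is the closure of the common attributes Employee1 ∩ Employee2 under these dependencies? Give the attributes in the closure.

EName, EmpID, City, Office

Employee1 ∩ Employee2 = {EName}.
EName → EmpID, City applies, adding EmpID, City
City → Office applies, adding Office
Closure: {EName, EmpID, City, Office}.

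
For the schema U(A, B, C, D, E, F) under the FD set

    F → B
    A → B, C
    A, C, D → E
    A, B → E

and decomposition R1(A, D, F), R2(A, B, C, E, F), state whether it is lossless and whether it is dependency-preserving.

Lossless test: (A, F)⁺ = {A, B, C, E, F}, which contains all of one fragment — lossless.
Dependency preservation: A, C, D → E is not contained in any single fragment, but the restricted closure of its left-hand side across the fragments still reaches the right-hand side; the remaining FDs each lie inside some fragment. All dependencies are preserved.

lossless and dependency-preserving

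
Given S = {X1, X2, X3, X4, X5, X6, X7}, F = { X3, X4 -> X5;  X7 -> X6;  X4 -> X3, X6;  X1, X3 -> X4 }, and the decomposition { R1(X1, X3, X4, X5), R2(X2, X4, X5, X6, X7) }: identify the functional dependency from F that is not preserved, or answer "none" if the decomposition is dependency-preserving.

X3, X4 → X5 lies within R1.
X7 → X6 lies within R2.
X4 → X3, X6: restricted closure across fragments reaches X3, X6.
X1, X3 → X4 lies within R1.
Every dependency is enforceable on the fragments, so the decomposition is dependency-preserving.

none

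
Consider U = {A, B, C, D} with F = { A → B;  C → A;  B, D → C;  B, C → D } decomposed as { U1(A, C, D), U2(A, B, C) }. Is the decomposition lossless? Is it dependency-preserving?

Lossless test: (A, C)⁺ = {A, B, C, D}, which contains all of one fragment — lossless.
Dependency preservation: the restricted closure of {B, D} across the fragments never reaches {C}, so B, D → C cannot be enforced without a join — not preserved.

lossless but not dependency-preserving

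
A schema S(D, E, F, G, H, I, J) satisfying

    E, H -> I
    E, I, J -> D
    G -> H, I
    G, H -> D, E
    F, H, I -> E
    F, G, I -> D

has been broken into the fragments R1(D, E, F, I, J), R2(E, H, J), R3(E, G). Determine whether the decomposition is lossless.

No

Chase test. Columns are D, E, F, G, H, I, J; row i has aⱼ where attribute j ∈ Ri, else bᵢⱼ.
Initial tableau (one row per fragment):
  row 1: a1 a2 a3 b14 b15 a6 a7
  row 2: b21 a2 b23 b24 a5 b26 a7
  row 3: b31 a2 b33 a4 b35 b36 b37
No row becomes fully distinguished — the join is lossy.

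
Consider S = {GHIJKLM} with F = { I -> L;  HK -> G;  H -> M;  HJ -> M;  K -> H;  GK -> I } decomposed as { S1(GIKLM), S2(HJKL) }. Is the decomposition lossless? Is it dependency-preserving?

Lossless test: (KL)⁺ = {GHIKLM}, which contains all of one fragment — lossless.
Dependency preservation: the restricted closure of {H} across the fragments never reaches {M}, so H → M cannot be enforced without a join — not preserved.

lossless but not dependency-preserving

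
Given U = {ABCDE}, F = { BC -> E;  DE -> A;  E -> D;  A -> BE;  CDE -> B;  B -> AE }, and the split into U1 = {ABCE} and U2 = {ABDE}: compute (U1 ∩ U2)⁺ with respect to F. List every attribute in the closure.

U1 ∩ U2 = {ABE}.
E → D applies, adding D
Closure: {ABDE}.

ABDE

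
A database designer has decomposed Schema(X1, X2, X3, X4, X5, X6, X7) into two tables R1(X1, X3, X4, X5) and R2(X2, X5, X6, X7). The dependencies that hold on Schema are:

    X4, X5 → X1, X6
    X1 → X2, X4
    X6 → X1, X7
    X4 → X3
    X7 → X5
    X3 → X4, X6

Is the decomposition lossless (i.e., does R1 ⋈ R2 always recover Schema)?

No

Common attributes: R1 ∩ R2 = {X5}.
No dependency enlarges {X5}, so (X5)⁺ = {X5}.
The closure contains neither all of R1 = {X1, X3, X4, X5} nor all of R2 = {X2, X5, X6, X7}, so the common attributes are not a superkey of either fragment. The join is lossy.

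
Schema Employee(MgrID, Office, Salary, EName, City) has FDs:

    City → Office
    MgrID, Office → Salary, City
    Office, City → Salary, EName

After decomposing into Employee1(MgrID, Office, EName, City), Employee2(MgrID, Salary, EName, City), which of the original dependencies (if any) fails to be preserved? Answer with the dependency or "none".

City → Office lies within Employee1.
MgrID, Office → Salary, City: restricted closure across fragments reaches Salary, City.
Office, City → Salary, EName: restricted closure across fragments reaches Salary, EName.
Every dependency is enforceable on the fragments, so the decomposition is dependency-preserving.

none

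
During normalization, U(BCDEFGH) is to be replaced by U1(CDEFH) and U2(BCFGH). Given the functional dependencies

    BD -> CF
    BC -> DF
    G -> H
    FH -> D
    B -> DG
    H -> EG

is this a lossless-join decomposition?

Common attributes: U1 ∩ U2 = {CFH}.
Closure of {CFH}: FH → D applies, adding D; H → EG applies, adding EG. So (CFH)⁺ = {CDEFGH}.
This closure contains every attribute of U1, so U1 ∩ U2 → U1. The join is lossless.

Yes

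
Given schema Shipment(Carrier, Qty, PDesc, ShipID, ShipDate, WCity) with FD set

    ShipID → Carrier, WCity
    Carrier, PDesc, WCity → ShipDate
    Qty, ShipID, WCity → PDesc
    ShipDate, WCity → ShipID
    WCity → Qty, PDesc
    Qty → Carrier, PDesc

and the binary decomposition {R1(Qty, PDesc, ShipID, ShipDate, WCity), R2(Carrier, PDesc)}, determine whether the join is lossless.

No

Common attributes: R1 ∩ R2 = {PDesc}.
No dependency enlarges {PDesc}, so (PDesc)⁺ = {PDesc}.
The closure contains neither all of R1 = {Qty, PDesc, ShipID, ShipDate, WCity} nor all of R2 = {Carrier, PDesc}, so the common attributes are not a superkey of either fragment. The join is lossy.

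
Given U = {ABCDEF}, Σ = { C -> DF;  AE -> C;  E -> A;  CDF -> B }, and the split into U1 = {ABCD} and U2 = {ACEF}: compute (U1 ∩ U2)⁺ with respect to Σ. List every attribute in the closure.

ABCDF

U1 ∩ U2 = {AC}.
C → DF applies, adding DF
CDF → B applies, adding B
Closure: {ABCDF}.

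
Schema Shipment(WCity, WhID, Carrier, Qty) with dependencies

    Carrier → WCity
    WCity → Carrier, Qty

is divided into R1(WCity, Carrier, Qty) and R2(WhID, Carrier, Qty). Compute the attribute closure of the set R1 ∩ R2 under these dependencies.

R1 ∩ R2 = {Carrier, Qty}.
Carrier → WCity applies, adding WCity
Closure: {WCity, Carrier, Qty}.

WCity, Carrier, Qty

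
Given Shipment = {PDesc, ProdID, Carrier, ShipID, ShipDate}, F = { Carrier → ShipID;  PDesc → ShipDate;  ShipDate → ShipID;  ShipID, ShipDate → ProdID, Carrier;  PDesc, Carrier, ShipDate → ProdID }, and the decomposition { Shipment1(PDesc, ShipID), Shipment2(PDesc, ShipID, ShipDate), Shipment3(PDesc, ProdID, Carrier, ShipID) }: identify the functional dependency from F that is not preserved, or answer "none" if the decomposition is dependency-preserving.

Check ShipID, ShipDate → ProdID, Carrier: no single fragment contains all of {ProdID, Carrier, ShipID, ShipDate}, and the restricted closure of {ShipID, ShipDate} across the fragments never reaches {ProdID, Carrier}.
Carrier → ShipID is preserved.
PDesc → ShipDate is preserved.
ShipDate → ShipID is preserved.
PDesc, Carrier, ShipDate → ProdID is preserved.

ShipID, ShipDate → ProdID, Carrier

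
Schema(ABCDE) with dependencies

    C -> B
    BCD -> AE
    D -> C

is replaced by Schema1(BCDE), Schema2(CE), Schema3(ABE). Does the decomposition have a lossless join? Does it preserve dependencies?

lossy and not dependency-preserving

Lossless test (chase): Rows 1 and 2 agree on C; apply C→B and equate their B entries. No row becomes fully distinguished — the join is lossy.
Dependency preservation: the restricted closure of {BCD} across the fragments never reaches {AE}, so BCD → AE cannot be enforced without a join — not preserved.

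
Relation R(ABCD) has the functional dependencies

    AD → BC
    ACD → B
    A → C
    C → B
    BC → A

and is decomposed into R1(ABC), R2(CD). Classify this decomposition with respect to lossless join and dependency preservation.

lossless and dependency-preserving

Lossless test: (C)⁺ = {ABC}, which contains all of one fragment — lossless.
Dependency preservation: AD → BC; ACD → B are not contained in any single fragment, but the restricted closure of each left-hand side across the fragments still reaches the right-hand side; the remaining FDs each lie inside some fragment. All dependencies are preserved.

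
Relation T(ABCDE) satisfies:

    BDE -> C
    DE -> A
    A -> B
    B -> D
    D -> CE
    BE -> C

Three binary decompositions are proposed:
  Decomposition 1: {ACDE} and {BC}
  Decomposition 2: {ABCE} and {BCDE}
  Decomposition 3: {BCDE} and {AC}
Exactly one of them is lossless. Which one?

Decomposition 1: common = {C}, closure = {C} → lossy.
Decomposition 2: common = {BCE}, closure = {ABCDE} → lossless.
Decomposition 3: common = {C}, closure = {C} → lossy.

Decomposition 2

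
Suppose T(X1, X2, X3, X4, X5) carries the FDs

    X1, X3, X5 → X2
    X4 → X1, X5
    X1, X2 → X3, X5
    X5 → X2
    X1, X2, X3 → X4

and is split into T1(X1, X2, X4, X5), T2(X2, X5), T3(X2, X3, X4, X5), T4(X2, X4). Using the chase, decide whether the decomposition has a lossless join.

Chase test. Columns are X1, X2, X3, X4, X5; row i has aⱼ where attribute j ∈ Ti, else bᵢⱼ.
Initial tableau (one row per fragment):
  row 1: a1 a2 b13 a4 a5
  row 2: b21 a2 b23 b24 a5
  row 3: b31 a2 a3 a4 a5
  row 4: b41 a2 b43 a4 b45
Rows 1 and 3 agree on X4; apply X4→X1, X5 and equate their X1, X5 entries.
Rows 1 and 4 agree on X4; apply X4→X1, X5 and equate their X1, X5 entries.
Rows 1 and 3 agree on X1, X2; apply X1, X2→X3, X5 and equate their X3, X5 entries.
Rows 1 and 4 agree on X1, X2; apply X1, X2→X3, X5 and equate their X3, X5 entries.
Row 1 is now all distinguished symbols — the join is lossless.

Yes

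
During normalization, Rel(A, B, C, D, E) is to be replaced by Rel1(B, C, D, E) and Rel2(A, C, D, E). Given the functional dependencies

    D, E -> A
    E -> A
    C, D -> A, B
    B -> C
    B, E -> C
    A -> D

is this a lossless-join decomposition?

Yes

Common attributes: Rel1 ∩ Rel2 = {C, D, E}.
Closure of {C, D, E}: D, E → A applies, adding A; C, D → A, B applies, adding B. So (C, D, E)⁺ = {A, B, C, D, E}.
This closure contains every attribute of Rel1, so Rel1 ∩ Rel2 → Rel1. The join is lossless.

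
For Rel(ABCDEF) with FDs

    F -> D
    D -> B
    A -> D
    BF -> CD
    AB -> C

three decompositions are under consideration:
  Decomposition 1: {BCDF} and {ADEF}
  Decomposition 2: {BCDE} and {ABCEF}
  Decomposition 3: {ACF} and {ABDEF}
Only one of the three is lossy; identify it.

Decomposition 2

Decomposition 1: common = {DF}, closure = {BCDF} → lossless.
Decomposition 2: common = {BCE}, closure = {BCE} → lossy.
Decomposition 3: common = {AF}, closure = {ABCDF} → lossless.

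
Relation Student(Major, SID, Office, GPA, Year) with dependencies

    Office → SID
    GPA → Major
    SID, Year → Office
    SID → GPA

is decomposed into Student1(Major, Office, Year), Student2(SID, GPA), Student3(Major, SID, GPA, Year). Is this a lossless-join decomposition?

No

Chase test. Columns are Major, SID, Office, GPA, Year; row i has aⱼ where attribute j ∈ Studenti, else bᵢⱼ.
Initial tableau (one row per fragment):
  row 1: a1 b12 a3 b14 a5
  row 2: b21 a2 b23 a4 b25
  row 3: a1 a2 b33 a4 a5
Rows 2 and 3 agree on GPA; apply GPA→Major and equate their Major entries.
No row becomes fully distinguished — the join is lossy.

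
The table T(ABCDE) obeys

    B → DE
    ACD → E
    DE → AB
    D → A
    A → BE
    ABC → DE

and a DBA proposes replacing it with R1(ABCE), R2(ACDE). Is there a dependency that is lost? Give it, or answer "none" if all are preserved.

B → DE: restricted closure across fragments reaches DE.
ACD → E lies within R2.
DE → AB: restricted closure across fragments reaches AB.
D → A lies within R2.
A → BE lies within R1.
ABC → DE: restricted closure across fragments reaches DE.
Every dependency is enforceable on the fragments, so the decomposition is dependency-preserving.

none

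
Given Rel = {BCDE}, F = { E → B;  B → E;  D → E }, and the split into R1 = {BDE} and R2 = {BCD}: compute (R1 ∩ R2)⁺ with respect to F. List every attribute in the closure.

R1 ∩ R2 = {BD}.
B → E applies, adding E
Closure: {BDE}.

BDE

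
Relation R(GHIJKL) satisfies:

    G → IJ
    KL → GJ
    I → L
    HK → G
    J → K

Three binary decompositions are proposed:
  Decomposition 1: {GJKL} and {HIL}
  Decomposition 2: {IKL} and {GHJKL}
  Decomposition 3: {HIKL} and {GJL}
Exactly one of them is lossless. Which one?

Decomposition 2

Decomposition 1: common = {L}, closure = {L} → lossy.
Decomposition 2: common = {KL}, closure = {GIJKL} → lossless.
Decomposition 3: common = {L}, closure = {L} → lossy.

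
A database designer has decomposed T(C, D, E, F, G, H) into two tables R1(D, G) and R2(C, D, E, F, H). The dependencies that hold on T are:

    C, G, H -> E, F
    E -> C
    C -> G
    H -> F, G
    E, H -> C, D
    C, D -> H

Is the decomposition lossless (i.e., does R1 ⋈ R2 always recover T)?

Common attributes: R1 ∩ R2 = {D}.
No dependency enlarges {D}, so (D)⁺ = {D}.
The closure contains neither all of R1 = {D, G} nor all of R2 = {C, D, E, F, H}, so the common attributes are not a superkey of either fragment. The join is lossy.

No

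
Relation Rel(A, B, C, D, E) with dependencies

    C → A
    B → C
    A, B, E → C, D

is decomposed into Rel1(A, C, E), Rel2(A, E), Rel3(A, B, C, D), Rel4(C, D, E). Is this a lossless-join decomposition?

No

Chase test. Columns are A, B, C, D, E; row i has aⱼ where attribute j ∈ Reli, else bᵢⱼ.
Initial tableau (one row per fragment):
  row 1: a1 b12 a3 b14 a5
  row 2: a1 b22 b23 b24 a5
  row 3: a1 a2 a3 a4 b35
  row 4: b41 b42 a3 a4 a5
Rows 1 and 4 agree on C; apply C→A and equate their A entries.
No row becomes fully distinguished — the join is lossy.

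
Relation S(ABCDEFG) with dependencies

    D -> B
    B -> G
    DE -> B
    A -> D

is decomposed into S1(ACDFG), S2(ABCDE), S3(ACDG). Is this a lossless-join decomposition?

No

Chase test. Columns are ABCDEFG; row i has aⱼ where attribute j ∈ Si, else bᵢⱼ.
Initial tableau (one row per fragment):
  row 1: a1 b12 a3 a4 b15 a6 a7
  row 2: a1 a2 a3 a4 a5 b26 b27
  row 3: a1 b32 a3 a4 b35 b36 a7
Rows 1 and 2 agree on D; apply D→B and equate their B entries.
Rows 1 and 3 agree on D; apply D→B and equate their B entries.
Rows 1 and 2 agree on B; apply B→G and equate their G entries.
No row becomes fully distinguished — the join is lossy.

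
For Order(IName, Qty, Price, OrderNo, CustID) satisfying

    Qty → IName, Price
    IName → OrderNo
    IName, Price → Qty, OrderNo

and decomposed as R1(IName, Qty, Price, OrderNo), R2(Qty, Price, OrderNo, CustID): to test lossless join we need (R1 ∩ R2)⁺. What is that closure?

IName, Qty, Price, OrderNo

R1 ∩ R2 = {Qty, Price, OrderNo}.
Qty → IName, Price applies, adding IName
Closure: {IName, Qty, Price, OrderNo}.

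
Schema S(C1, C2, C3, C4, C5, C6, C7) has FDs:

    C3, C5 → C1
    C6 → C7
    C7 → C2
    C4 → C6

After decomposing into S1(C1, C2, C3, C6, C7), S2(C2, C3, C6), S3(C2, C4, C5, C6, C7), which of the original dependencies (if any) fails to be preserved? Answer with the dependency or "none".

Check C3, C5 → C1: no single fragment contains all of {C1, C3, C5}, and the restricted closure of {C3, C5} across the fragments never reaches {C1}.
C6 → C7 is preserved.
C7 → C2 is preserved.
C4 → C6 is preserved.

C3, C5 → C1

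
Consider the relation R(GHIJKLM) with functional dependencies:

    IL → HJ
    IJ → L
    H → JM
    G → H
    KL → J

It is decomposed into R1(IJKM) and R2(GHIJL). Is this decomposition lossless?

No

Common attributes: R1 ∩ R2 = {IJ}.
Closure of {IJ}: IJ → L applies, adding L; IL → HJ applies, adding H; H → JM applies, adding M. So (IJ)⁺ = {HIJLM}.
The closure contains neither all of R1 = {IJKM} nor all of R2 = {GHIJL}, so the common attributes are not a superkey of either fragment. The join is lossy.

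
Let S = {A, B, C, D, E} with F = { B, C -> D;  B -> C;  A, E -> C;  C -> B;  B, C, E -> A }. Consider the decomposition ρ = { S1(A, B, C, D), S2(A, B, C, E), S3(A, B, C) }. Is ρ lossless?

Chase test. Columns are A, B, C, D, E; row i has aⱼ where attribute j ∈ Si, else bᵢⱼ.
Initial tableau (one row per fragment):
  row 1: a1 a2 a3 a4 b15
  row 2: a1 a2 a3 b24 a5
  row 3: a1 a2 a3 b34 b35
Rows 1 and 2 agree on B, C; apply B, C→D and equate their D entries.
Rows 1 and 3 agree on B, C; apply B, C→D and equate their D entries.
Row 2 is now all distinguished symbols — the join is lossless.

Yes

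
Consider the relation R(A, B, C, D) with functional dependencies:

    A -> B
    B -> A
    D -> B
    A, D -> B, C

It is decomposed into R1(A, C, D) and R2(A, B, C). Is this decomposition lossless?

Common attributes: R1 ∩ R2 = {A, C}.
Closure of {A, C}: A → B applies, adding B. So (A, C)⁺ = {A, B, C}.
This closure contains every attribute of R2, so R1 ∩ R2 → R2. The join is lossless.

Yes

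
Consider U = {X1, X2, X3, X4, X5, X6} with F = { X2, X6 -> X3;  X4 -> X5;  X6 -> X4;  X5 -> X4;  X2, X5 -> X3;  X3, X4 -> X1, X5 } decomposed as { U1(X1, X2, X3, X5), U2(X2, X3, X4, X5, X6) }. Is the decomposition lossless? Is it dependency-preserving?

lossless and dependency-preserving

Lossless test: (X2, X3, X5)⁺ = {X1, X2, X3, X4, X5}, which contains all of one fragment — lossless.
Dependency preservation: X3, X4 → X1, X5 is not contained in any single fragment, but the restricted closure of its left-hand side across the fragments still reaches the right-hand side; the remaining FDs each lie inside some fragment. All dependencies are preserved.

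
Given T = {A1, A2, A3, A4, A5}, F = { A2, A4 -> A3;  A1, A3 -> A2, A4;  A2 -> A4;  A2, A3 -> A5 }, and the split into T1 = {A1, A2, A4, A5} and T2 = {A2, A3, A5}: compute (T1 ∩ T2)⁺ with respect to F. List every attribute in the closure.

A2, A3, A4, A5

T1 ∩ T2 = {A2, A5}.
A2 → A4 applies, adding A4
A2, A4 → A3 applies, adding A3
Closure: {A2, A3, A4, A5}.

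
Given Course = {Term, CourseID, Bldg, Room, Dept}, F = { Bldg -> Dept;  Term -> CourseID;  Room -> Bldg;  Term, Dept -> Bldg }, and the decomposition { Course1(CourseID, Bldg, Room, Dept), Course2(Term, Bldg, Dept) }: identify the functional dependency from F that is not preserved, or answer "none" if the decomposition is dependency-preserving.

Term -> CourseID

Check Term → CourseID: no single fragment contains all of {Term, CourseID}, and the restricted closure of {Term} across the fragments never reaches {CourseID}.
Bldg → Dept is preserved.
Room → Bldg is preserved.
Term, Dept → Bldg is preserved.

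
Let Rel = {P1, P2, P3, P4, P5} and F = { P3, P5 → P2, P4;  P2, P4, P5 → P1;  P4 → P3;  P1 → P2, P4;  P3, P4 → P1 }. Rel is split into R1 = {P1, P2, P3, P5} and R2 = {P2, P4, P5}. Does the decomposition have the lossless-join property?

Common attributes: R1 ∩ R2 = {P2, P5}.
No dependency enlarges {P2, P5}, so (P2, P5)⁺ = {P2, P5}.
The closure contains neither all of R1 = {P1, P2, P3, P5} nor all of R2 = {P2, P4, P5}, so the common attributes are not a superkey of either fragment. The join is lossy.

No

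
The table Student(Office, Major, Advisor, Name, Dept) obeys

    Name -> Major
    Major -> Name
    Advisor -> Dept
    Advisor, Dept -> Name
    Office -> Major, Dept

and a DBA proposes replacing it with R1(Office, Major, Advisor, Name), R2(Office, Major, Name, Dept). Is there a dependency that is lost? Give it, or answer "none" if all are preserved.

Advisor -> Dept

Check Advisor → Dept: no single fragment contains all of {Advisor, Dept}, and the restricted closure of {Advisor} across the fragments never reaches {Dept}.
Name → Major is preserved.
Major → Name is preserved.
Advisor, Dept → Name is preserved.
Office → Major, Dept is preserved.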